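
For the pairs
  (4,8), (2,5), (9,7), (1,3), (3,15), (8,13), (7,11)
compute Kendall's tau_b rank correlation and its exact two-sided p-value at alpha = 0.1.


Step 1: Enumerate the 21 unordered pairs (i,j) with i<j and classify each by sign(x_j-x_i) * sign(y_j-y_i).
  (1,2):dx=-2,dy=-3->C; (1,3):dx=+5,dy=-1->D; (1,4):dx=-3,dy=-5->C; (1,5):dx=-1,dy=+7->D
  (1,6):dx=+4,dy=+5->C; (1,7):dx=+3,dy=+3->C; (2,3):dx=+7,dy=+2->C; (2,4):dx=-1,dy=-2->C
  (2,5):dx=+1,dy=+10->C; (2,6):dx=+6,dy=+8->C; (2,7):dx=+5,dy=+6->C; (3,4):dx=-8,dy=-4->C
  (3,5):dx=-6,dy=+8->D; (3,6):dx=-1,dy=+6->D; (3,7):dx=-2,dy=+4->D; (4,5):dx=+2,dy=+12->C
  (4,6):dx=+7,dy=+10->C; (4,7):dx=+6,dy=+8->C; (5,6):dx=+5,dy=-2->D; (5,7):dx=+4,dy=-4->D
  (6,7):dx=-1,dy=-2->C
Step 2: C = 14, D = 7, total pairs = 21.
Step 3: tau = (C - D)/(n(n-1)/2) = (14 - 7)/21 = 0.333333.
Step 4: Exact two-sided p-value (enumerate n! = 5040 permutations of y under H0): p = 0.381349.
Step 5: alpha = 0.1. fail to reject H0.

tau_b = 0.3333 (C=14, D=7), p = 0.381349, fail to reject H0.


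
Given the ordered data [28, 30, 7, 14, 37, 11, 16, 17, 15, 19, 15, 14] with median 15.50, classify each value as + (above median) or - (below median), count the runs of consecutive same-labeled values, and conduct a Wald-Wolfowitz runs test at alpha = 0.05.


Step 1: Compute median = 15.50; label A = above, B = below.
Labels in order: AABBABAABABB  (n_A = 6, n_B = 6)
Step 2: Count runs R = 8.
Step 3: Under H0 (random ordering), E[R] = 2*n_A*n_B/(n_A+n_B) + 1 = 2*6*6/12 + 1 = 7.0000.
        Var[R] = 2*n_A*n_B*(2*n_A*n_B - n_A - n_B) / ((n_A+n_B)^2 * (n_A+n_B-1)) = 4320/1584 = 2.7273.
        SD[R] = 1.6514.
Step 4: Continuity-corrected z = (R - 0.5 - E[R]) / SD[R] = (8 - 0.5 - 7.0000) / 1.6514 = 0.3028.
Step 5: Two-sided p-value via normal approximation = 2*(1 - Phi(|z|)) = 0.762069.
Step 6: alpha = 0.05. fail to reject H0.

R = 8, z = 0.3028, p = 0.762069, fail to reject H0.


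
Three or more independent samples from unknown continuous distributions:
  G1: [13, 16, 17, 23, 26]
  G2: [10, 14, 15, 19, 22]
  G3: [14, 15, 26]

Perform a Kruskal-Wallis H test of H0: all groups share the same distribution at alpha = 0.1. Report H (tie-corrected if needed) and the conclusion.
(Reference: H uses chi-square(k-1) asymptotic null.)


Step 1: Combine all N = 13 observations and assign midranks.
sorted (value, group, rank): (10,G2,1), (13,G1,2), (14,G2,3.5), (14,G3,3.5), (15,G2,5.5), (15,G3,5.5), (16,G1,7), (17,G1,8), (19,G2,9), (22,G2,10), (23,G1,11), (26,G1,12.5), (26,G3,12.5)
Step 2: Sum ranks within each group.
R_1 = 40.5 (n_1 = 5)
R_2 = 29 (n_2 = 5)
R_3 = 21.5 (n_3 = 3)
Step 3: H = 12/(N(N+1)) * sum(R_i^2/n_i) - 3(N+1)
     = 12/(13*14) * (40.5^2/5 + 29^2/5 + 21.5^2/3) - 3*14
     = 0.065934 * 650.333 - 42
     = 0.879121.
Step 4: Ties present; correction factor C = 1 - 18/(13^3 - 13) = 0.991758. Corrected H = 0.879121 / 0.991758 = 0.886427.
Step 5: Under H0, H ~ chi^2(2); p-value = 0.641970.
Step 6: alpha = 0.1. fail to reject H0.

H = 0.8864, df = 2, p = 0.641970, fail to reject H0.


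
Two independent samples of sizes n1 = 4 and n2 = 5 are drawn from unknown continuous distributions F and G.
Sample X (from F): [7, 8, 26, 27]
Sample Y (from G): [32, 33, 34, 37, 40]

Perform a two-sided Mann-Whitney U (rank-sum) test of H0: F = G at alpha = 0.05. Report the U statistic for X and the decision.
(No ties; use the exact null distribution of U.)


Step 1: Combine and sort all 9 observations; assign midranks.
sorted (value, group): (7,X), (8,X), (26,X), (27,X), (32,Y), (33,Y), (34,Y), (37,Y), (40,Y)
ranks: 7->1, 8->2, 26->3, 27->4, 32->5, 33->6, 34->7, 37->8, 40->9
Step 2: Rank sum for X: R1 = 1 + 2 + 3 + 4 = 10.
Step 3: U_X = R1 - n1(n1+1)/2 = 10 - 4*5/2 = 10 - 10 = 0.
       U_Y = n1*n2 - U_X = 20 - 0 = 20.
Step 4: No ties, so the exact null distribution of U (based on enumerating the C(9,4) = 126 equally likely rank assignments) gives the two-sided p-value.
Step 5: p-value = 0.015873; compare to alpha = 0.05. reject H0.

U_X = 0, p = 0.015873, reject H0 at alpha = 0.05.


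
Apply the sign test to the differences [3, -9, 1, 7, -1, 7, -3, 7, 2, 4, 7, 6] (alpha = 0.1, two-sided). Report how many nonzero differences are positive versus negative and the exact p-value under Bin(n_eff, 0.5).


Step 1: Discard zero differences. Original n = 12; n_eff = number of nonzero differences = 12.
Nonzero differences (with sign): +3, -9, +1, +7, -1, +7, -3, +7, +2, +4, +7, +6
Step 2: Count signs: positive = 9, negative = 3.
Step 3: Under H0: P(positive) = 0.5, so the number of positives S ~ Bin(12, 0.5).
Step 4: Two-sided exact p-value = sum of Bin(12,0.5) probabilities at or below the observed probability = 0.145996.
Step 5: alpha = 0.1. fail to reject H0.

n_eff = 12, pos = 9, neg = 3, p = 0.145996, fail to reject H0.


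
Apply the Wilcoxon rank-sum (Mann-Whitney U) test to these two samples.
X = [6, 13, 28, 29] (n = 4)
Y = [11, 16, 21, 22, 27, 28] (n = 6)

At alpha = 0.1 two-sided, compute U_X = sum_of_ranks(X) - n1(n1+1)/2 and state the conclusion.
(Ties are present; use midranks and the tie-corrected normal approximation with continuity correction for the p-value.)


Step 1: Combine and sort all 10 observations; assign midranks.
sorted (value, group): (6,X), (11,Y), (13,X), (16,Y), (21,Y), (22,Y), (27,Y), (28,X), (28,Y), (29,X)
ranks: 6->1, 11->2, 13->3, 16->4, 21->5, 22->6, 27->7, 28->8.5, 28->8.5, 29->10
Step 2: Rank sum for X: R1 = 1 + 3 + 8.5 + 10 = 22.5.
Step 3: U_X = R1 - n1(n1+1)/2 = 22.5 - 4*5/2 = 22.5 - 10 = 12.5.
       U_Y = n1*n2 - U_X = 24 - 12.5 = 11.5.
Step 4: Ties are present, so use the tie-corrected normal approximation (with continuity correction) for the p-value.
Step 5: p-value = 1.000000; compare to alpha = 0.1. fail to reject H0.

U_X = 12.5, p = 1.000000, fail to reject H0 at alpha = 0.1.


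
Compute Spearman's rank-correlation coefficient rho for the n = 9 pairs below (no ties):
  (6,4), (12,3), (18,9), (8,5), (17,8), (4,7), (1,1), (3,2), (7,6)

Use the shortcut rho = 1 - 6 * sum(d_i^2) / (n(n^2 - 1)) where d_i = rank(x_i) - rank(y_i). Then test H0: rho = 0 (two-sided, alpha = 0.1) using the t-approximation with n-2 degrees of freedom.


Step 1: Rank x and y separately (midranks; no ties here).
rank(x): 6->4, 12->7, 18->9, 8->6, 17->8, 4->3, 1->1, 3->2, 7->5
rank(y): 4->4, 3->3, 9->9, 5->5, 8->8, 7->7, 1->1, 2->2, 6->6
Step 2: d_i = R_x(i) - R_y(i); compute d_i^2.
  (4-4)^2=0, (7-3)^2=16, (9-9)^2=0, (6-5)^2=1, (8-8)^2=0, (3-7)^2=16, (1-1)^2=0, (2-2)^2=0, (5-6)^2=1
sum(d^2) = 34.
Step 3: rho = 1 - 6*34 / (9*(9^2 - 1)) = 1 - 204/720 = 0.716667.
Step 4: Under H0, t = rho * sqrt((n-2)/(1-rho^2)) = 2.7188 ~ t(7).
Step 5: Two-sided p-value from the t-distribution with 7 df = 0.029818.
Step 6: alpha = 0.1. reject H0.

rho = 0.7167, p = 0.029818, reject H0 at alpha = 0.1.


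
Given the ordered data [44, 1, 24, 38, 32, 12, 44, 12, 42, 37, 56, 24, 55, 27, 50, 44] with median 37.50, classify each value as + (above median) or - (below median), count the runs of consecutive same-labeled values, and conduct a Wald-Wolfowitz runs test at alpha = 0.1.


Step 1: Compute median = 37.50; label A = above, B = below.
Labels in order: ABBABBABABABABAA  (n_A = 8, n_B = 8)
Step 2: Count runs R = 13.
Step 3: Under H0 (random ordering), E[R] = 2*n_A*n_B/(n_A+n_B) + 1 = 2*8*8/16 + 1 = 9.0000.
        Var[R] = 2*n_A*n_B*(2*n_A*n_B - n_A - n_B) / ((n_A+n_B)^2 * (n_A+n_B-1)) = 14336/3840 = 3.7333.
        SD[R] = 1.9322.
Step 4: Continuity-corrected z = (R - 0.5 - E[R]) / SD[R] = (13 - 0.5 - 9.0000) / 1.9322 = 1.8114.
Step 5: Two-sided p-value via normal approximation = 2*(1 - Phi(|z|)) = 0.070076.
Step 6: alpha = 0.1. reject H0.

R = 13, z = 1.8114, p = 0.070076, reject H0.


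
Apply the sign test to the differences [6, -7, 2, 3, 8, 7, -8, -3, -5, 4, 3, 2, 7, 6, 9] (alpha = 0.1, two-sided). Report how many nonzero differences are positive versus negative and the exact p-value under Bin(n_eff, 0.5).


Step 1: Discard zero differences. Original n = 15; n_eff = number of nonzero differences = 15.
Nonzero differences (with sign): +6, -7, +2, +3, +8, +7, -8, -3, -5, +4, +3, +2, +7, +6, +9
Step 2: Count signs: positive = 11, negative = 4.
Step 3: Under H0: P(positive) = 0.5, so the number of positives S ~ Bin(15, 0.5).
Step 4: Two-sided exact p-value = sum of Bin(15,0.5) probabilities at or below the observed probability = 0.118469.
Step 5: alpha = 0.1. fail to reject H0.

n_eff = 15, pos = 11, neg = 4, p = 0.118469, fail to reject H0.


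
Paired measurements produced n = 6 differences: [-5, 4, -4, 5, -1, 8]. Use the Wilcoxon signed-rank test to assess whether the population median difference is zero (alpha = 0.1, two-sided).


Step 1: Drop any zero differences (none here) and take |d_i|.
|d| = [5, 4, 4, 5, 1, 8]
Step 2: Midrank |d_i| (ties get averaged ranks).
ranks: |5|->4.5, |4|->2.5, |4|->2.5, |5|->4.5, |1|->1, |8|->6
Step 3: Attach original signs; sum ranks with positive sign and with negative sign.
W+ = 2.5 + 4.5 + 6 = 13
W- = 4.5 + 2.5 + 1 = 8
(Check: W+ + W- = 21 should equal n(n+1)/2 = 21.)
Step 4: Test statistic W = min(W+, W-) = 8.
Step 5: Ties in |d|, so use the tie-corrected normal approximation.
        E[W] = n(n+1)/4 = 6*7/4 = 10.5.
        Tie groups: |d|=4 (t=2), |d|=5 (t=2); sum(t^3 - t) = 12.
        Var[W] = n(n+1)(2n+1)/24 - sum(t^3-t)/48 = 546/24 - 12/48 = 22.5.
        z = (W - E[W]) / sqrt(Var[W]) = (8 - 10.5) / 4.7434 = -0.5270.
        Two-sided p = 2*Phi(z) = 0.598161.
Step 6: alpha = 0.1. fail to reject H0.

W+ = 13, W- = 8, W = min = 8, p = 0.598161, fail to reject H0.


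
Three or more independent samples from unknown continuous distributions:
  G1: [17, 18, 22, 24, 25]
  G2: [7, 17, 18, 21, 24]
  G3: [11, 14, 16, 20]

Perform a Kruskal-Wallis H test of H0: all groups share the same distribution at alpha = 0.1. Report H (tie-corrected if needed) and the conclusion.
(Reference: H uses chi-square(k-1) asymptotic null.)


Step 1: Combine all N = 14 observations and assign midranks.
sorted (value, group, rank): (7,G2,1), (11,G3,2), (14,G3,3), (16,G3,4), (17,G1,5.5), (17,G2,5.5), (18,G1,7.5), (18,G2,7.5), (20,G3,9), (21,G2,10), (22,G1,11), (24,G1,12.5), (24,G2,12.5), (25,G1,14)
Step 2: Sum ranks within each group.
R_1 = 50.5 (n_1 = 5)
R_2 = 36.5 (n_2 = 5)
R_3 = 18 (n_3 = 4)
Step 3: H = 12/(N(N+1)) * sum(R_i^2/n_i) - 3(N+1)
     = 12/(14*15) * (50.5^2/5 + 36.5^2/5 + 18^2/4) - 3*15
     = 0.057143 * 857.5 - 45
     = 4.000000.
Step 4: Ties present; correction factor C = 1 - 18/(14^3 - 14) = 0.993407. Corrected H = 4.000000 / 0.993407 = 4.026549.
Step 5: Under H0, H ~ chi^2(2); p-value = 0.133551.
Step 6: alpha = 0.1. fail to reject H0.

H = 4.0265, df = 2, p = 0.133551, fail to reject H0.


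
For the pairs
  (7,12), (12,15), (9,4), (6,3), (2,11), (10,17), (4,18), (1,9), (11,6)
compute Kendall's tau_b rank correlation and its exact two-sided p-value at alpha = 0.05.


Step 1: Enumerate the 36 unordered pairs (i,j) with i<j and classify each by sign(x_j-x_i) * sign(y_j-y_i).
  (1,2):dx=+5,dy=+3->C; (1,3):dx=+2,dy=-8->D; (1,4):dx=-1,dy=-9->C; (1,5):dx=-5,dy=-1->C
  (1,6):dx=+3,dy=+5->C; (1,7):dx=-3,dy=+6->D; (1,8):dx=-6,dy=-3->C; (1,9):dx=+4,dy=-6->D
  (2,3):dx=-3,dy=-11->C; (2,4):dx=-6,dy=-12->C; (2,5):dx=-10,dy=-4->C; (2,6):dx=-2,dy=+2->D
  (2,7):dx=-8,dy=+3->D; (2,8):dx=-11,dy=-6->C; (2,9):dx=-1,dy=-9->C; (3,4):dx=-3,dy=-1->C
  (3,5):dx=-7,dy=+7->D; (3,6):dx=+1,dy=+13->C; (3,7):dx=-5,dy=+14->D; (3,8):dx=-8,dy=+5->D
  (3,9):dx=+2,dy=+2->C; (4,5):dx=-4,dy=+8->D; (4,6):dx=+4,dy=+14->C; (4,7):dx=-2,dy=+15->D
  (4,8):dx=-5,dy=+6->D; (4,9):dx=+5,dy=+3->C; (5,6):dx=+8,dy=+6->C; (5,7):dx=+2,dy=+7->C
  (5,8):dx=-1,dy=-2->C; (5,9):dx=+9,dy=-5->D; (6,7):dx=-6,dy=+1->D; (6,8):dx=-9,dy=-8->C
  (6,9):dx=+1,dy=-11->D; (7,8):dx=-3,dy=-9->C; (7,9):dx=+7,dy=-12->D; (8,9):dx=+10,dy=-3->D
Step 2: C = 20, D = 16, total pairs = 36.
Step 3: tau = (C - D)/(n(n-1)/2) = (20 - 16)/36 = 0.111111.
Step 4: Exact two-sided p-value (enumerate n! = 362880 permutations of y under H0): p = 0.761414.
Step 5: alpha = 0.05. fail to reject H0.

tau_b = 0.1111 (C=20, D=16), p = 0.761414, fail to reject H0.


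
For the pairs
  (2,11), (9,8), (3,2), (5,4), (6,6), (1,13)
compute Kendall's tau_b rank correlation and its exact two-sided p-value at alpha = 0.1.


Step 1: Enumerate the 15 unordered pairs (i,j) with i<j and classify each by sign(x_j-x_i) * sign(y_j-y_i).
  (1,2):dx=+7,dy=-3->D; (1,3):dx=+1,dy=-9->D; (1,4):dx=+3,dy=-7->D; (1,5):dx=+4,dy=-5->D
  (1,6):dx=-1,dy=+2->D; (2,3):dx=-6,dy=-6->C; (2,4):dx=-4,dy=-4->C; (2,5):dx=-3,dy=-2->C
  (2,6):dx=-8,dy=+5->D; (3,4):dx=+2,dy=+2->C; (3,5):dx=+3,dy=+4->C; (3,6):dx=-2,dy=+11->D
  (4,5):dx=+1,dy=+2->C; (4,6):dx=-4,dy=+9->D; (5,6):dx=-5,dy=+7->D
Step 2: C = 6, D = 9, total pairs = 15.
Step 3: tau = (C - D)/(n(n-1)/2) = (6 - 9)/15 = -0.200000.
Step 4: Exact two-sided p-value (enumerate n! = 720 permutations of y under H0): p = 0.719444.
Step 5: alpha = 0.1. fail to reject H0.

tau_b = -0.2000 (C=6, D=9), p = 0.719444, fail to reject H0.


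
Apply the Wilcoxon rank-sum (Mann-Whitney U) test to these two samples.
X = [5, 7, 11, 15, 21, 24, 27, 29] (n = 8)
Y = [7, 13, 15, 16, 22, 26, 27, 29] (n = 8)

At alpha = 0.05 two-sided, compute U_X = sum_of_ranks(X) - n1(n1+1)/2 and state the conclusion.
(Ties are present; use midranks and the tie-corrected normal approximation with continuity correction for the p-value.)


Step 1: Combine and sort all 16 observations; assign midranks.
sorted (value, group): (5,X), (7,X), (7,Y), (11,X), (13,Y), (15,X), (15,Y), (16,Y), (21,X), (22,Y), (24,X), (26,Y), (27,X), (27,Y), (29,X), (29,Y)
ranks: 5->1, 7->2.5, 7->2.5, 11->4, 13->5, 15->6.5, 15->6.5, 16->8, 21->9, 22->10, 24->11, 26->12, 27->13.5, 27->13.5, 29->15.5, 29->15.5
Step 2: Rank sum for X: R1 = 1 + 2.5 + 4 + 6.5 + 9 + 11 + 13.5 + 15.5 = 63.
Step 3: U_X = R1 - n1(n1+1)/2 = 63 - 8*9/2 = 63 - 36 = 27.
       U_Y = n1*n2 - U_X = 64 - 27 = 37.
Step 4: Ties are present, so use the tie-corrected normal approximation (with continuity correction) for the p-value.
Step 5: p-value = 0.635507; compare to alpha = 0.05. fail to reject H0.

U_X = 27, p = 0.635507, fail to reject H0 at alpha = 0.05.


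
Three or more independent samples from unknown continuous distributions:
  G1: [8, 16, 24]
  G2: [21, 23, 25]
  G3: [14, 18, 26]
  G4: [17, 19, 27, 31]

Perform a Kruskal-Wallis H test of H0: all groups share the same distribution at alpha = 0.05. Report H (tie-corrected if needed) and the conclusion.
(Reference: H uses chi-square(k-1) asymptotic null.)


Step 1: Combine all N = 13 observations and assign midranks.
sorted (value, group, rank): (8,G1,1), (14,G3,2), (16,G1,3), (17,G4,4), (18,G3,5), (19,G4,6), (21,G2,7), (23,G2,8), (24,G1,9), (25,G2,10), (26,G3,11), (27,G4,12), (31,G4,13)
Step 2: Sum ranks within each group.
R_1 = 13 (n_1 = 3)
R_2 = 25 (n_2 = 3)
R_3 = 18 (n_3 = 3)
R_4 = 35 (n_4 = 4)
Step 3: H = 12/(N(N+1)) * sum(R_i^2/n_i) - 3(N+1)
     = 12/(13*14) * (13^2/3 + 25^2/3 + 18^2/3 + 35^2/4) - 3*14
     = 0.065934 * 678.917 - 42
     = 2.763736.
Step 4: No ties, so H is used without correction.
Step 5: Under H0, H ~ chi^2(3); p-value = 0.429504.
Step 6: alpha = 0.05. fail to reject H0.

H = 2.7637, df = 3, p = 0.429504, fail to reject H0.


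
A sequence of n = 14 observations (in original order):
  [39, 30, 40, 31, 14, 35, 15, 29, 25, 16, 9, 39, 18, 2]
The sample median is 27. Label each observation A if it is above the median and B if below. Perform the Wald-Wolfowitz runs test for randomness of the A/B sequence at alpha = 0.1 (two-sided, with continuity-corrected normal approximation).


Step 1: Compute median = 27; label A = above, B = below.
Labels in order: AAAABABABBBABB  (n_A = 7, n_B = 7)
Step 2: Count runs R = 8.
Step 3: Under H0 (random ordering), E[R] = 2*n_A*n_B/(n_A+n_B) + 1 = 2*7*7/14 + 1 = 8.0000.
        Var[R] = 2*n_A*n_B*(2*n_A*n_B - n_A - n_B) / ((n_A+n_B)^2 * (n_A+n_B-1)) = 8232/2548 = 3.2308.
        SD[R] = 1.7974.
Step 4: R = E[R], so z = 0 with no continuity correction.
Step 5: Two-sided p-value via normal approximation = 2*(1 - Phi(|z|)) = 1.000000.
Step 6: alpha = 0.1. fail to reject H0.

R = 8, z = 0.0000, p = 1.000000, fail to reject H0.


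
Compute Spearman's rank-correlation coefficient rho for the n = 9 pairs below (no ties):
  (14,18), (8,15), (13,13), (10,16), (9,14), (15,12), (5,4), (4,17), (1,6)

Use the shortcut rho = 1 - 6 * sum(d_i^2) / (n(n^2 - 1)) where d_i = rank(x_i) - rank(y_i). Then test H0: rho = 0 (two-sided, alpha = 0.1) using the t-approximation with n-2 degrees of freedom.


Step 1: Rank x and y separately (midranks; no ties here).
rank(x): 14->8, 8->4, 13->7, 10->6, 9->5, 15->9, 5->3, 4->2, 1->1
rank(y): 18->9, 15->6, 13->4, 16->7, 14->5, 12->3, 4->1, 17->8, 6->2
Step 2: d_i = R_x(i) - R_y(i); compute d_i^2.
  (8-9)^2=1, (4-6)^2=4, (7-4)^2=9, (6-7)^2=1, (5-5)^2=0, (9-3)^2=36, (3-1)^2=4, (2-8)^2=36, (1-2)^2=1
sum(d^2) = 92.
Step 3: rho = 1 - 6*92 / (9*(9^2 - 1)) = 1 - 552/720 = 0.233333.
Step 4: Under H0, t = rho * sqrt((n-2)/(1-rho^2)) = 0.6349 ~ t(7).
Step 5: Two-sided p-value from the t-distribution with 7 df = 0.545699.
Step 6: alpha = 0.1. fail to reject H0.

rho = 0.2333, p = 0.545699, fail to reject H0 at alpha = 0.1.


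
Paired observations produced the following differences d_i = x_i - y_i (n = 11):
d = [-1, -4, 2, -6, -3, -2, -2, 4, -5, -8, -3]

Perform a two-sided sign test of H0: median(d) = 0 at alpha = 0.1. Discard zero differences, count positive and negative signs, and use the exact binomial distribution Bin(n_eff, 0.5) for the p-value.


Step 1: Discard zero differences. Original n = 11; n_eff = number of nonzero differences = 11.
Nonzero differences (with sign): -1, -4, +2, -6, -3, -2, -2, +4, -5, -8, -3
Step 2: Count signs: positive = 2, negative = 9.
Step 3: Under H0: P(positive) = 0.5, so the number of positives S ~ Bin(11, 0.5).
Step 4: Two-sided exact p-value = sum of Bin(11,0.5) probabilities at or below the observed probability = 0.065430.
Step 5: alpha = 0.1. reject H0.

n_eff = 11, pos = 2, neg = 9, p = 0.065430, reject H0.


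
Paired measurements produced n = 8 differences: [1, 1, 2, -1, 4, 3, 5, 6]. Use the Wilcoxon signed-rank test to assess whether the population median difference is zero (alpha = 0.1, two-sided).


Step 1: Drop any zero differences (none here) and take |d_i|.
|d| = [1, 1, 2, 1, 4, 3, 5, 6]
Step 2: Midrank |d_i| (ties get averaged ranks).
ranks: |1|->2, |1|->2, |2|->4, |1|->2, |4|->6, |3|->5, |5|->7, |6|->8
Step 3: Attach original signs; sum ranks with positive sign and with negative sign.
W+ = 2 + 2 + 4 + 6 + 5 + 7 + 8 = 34
W- = 2 = 2
(Check: W+ + W- = 36 should equal n(n+1)/2 = 36.)
Step 4: Test statistic W = min(W+, W-) = 2.
Step 5: Ties in |d|, so use the tie-corrected normal approximation.
        E[W] = n(n+1)/4 = 8*9/4 = 18.
        Tie groups: |d|=1 (t=3); sum(t^3 - t) = 24.
        Var[W] = n(n+1)(2n+1)/24 - sum(t^3-t)/48 = 1224/24 - 24/48 = 50.5.
        z = (W - E[W]) / sqrt(Var[W]) = (2 - 18) / 7.1063 = -2.2515.
        Two-sided p = 2*Phi(z) = 0.024353.
Step 6: alpha = 0.1. reject H0.

W+ = 34, W- = 2, W = min = 2, p = 0.024353, reject H0.


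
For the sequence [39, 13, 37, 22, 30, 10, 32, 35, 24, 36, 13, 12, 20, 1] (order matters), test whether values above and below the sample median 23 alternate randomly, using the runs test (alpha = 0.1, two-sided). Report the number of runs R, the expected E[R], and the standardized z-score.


Step 1: Compute median = 23; label A = above, B = below.
Labels in order: ABABABAAAABBBB  (n_A = 7, n_B = 7)
Step 2: Count runs R = 8.
Step 3: Under H0 (random ordering), E[R] = 2*n_A*n_B/(n_A+n_B) + 1 = 2*7*7/14 + 1 = 8.0000.
        Var[R] = 2*n_A*n_B*(2*n_A*n_B - n_A - n_B) / ((n_A+n_B)^2 * (n_A+n_B-1)) = 8232/2548 = 3.2308.
        SD[R] = 1.7974.
Step 4: R = E[R], so z = 0 with no continuity correction.
Step 5: Two-sided p-value via normal approximation = 2*(1 - Phi(|z|)) = 1.000000.
Step 6: alpha = 0.1. fail to reject H0.

R = 8, z = 0.0000, p = 1.000000, fail to reject H0.


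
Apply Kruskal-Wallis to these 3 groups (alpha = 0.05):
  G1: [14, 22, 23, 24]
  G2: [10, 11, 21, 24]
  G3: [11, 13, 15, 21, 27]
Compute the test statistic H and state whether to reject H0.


Step 1: Combine all N = 13 observations and assign midranks.
sorted (value, group, rank): (10,G2,1), (11,G2,2.5), (11,G3,2.5), (13,G3,4), (14,G1,5), (15,G3,6), (21,G2,7.5), (21,G3,7.5), (22,G1,9), (23,G1,10), (24,G1,11.5), (24,G2,11.5), (27,G3,13)
Step 2: Sum ranks within each group.
R_1 = 35.5 (n_1 = 4)
R_2 = 22.5 (n_2 = 4)
R_3 = 33 (n_3 = 5)
Step 3: H = 12/(N(N+1)) * sum(R_i^2/n_i) - 3(N+1)
     = 12/(13*14) * (35.5^2/4 + 22.5^2/4 + 33^2/5) - 3*14
     = 0.065934 * 659.425 - 42
     = 1.478571.
Step 4: Ties present; correction factor C = 1 - 18/(13^3 - 13) = 0.991758. Corrected H = 1.478571 / 0.991758 = 1.490859.
Step 5: Under H0, H ~ chi^2(2); p-value = 0.474531.
Step 6: alpha = 0.05. fail to reject H0.

H = 1.4909, df = 2, p = 0.474531, fail to reject H0.


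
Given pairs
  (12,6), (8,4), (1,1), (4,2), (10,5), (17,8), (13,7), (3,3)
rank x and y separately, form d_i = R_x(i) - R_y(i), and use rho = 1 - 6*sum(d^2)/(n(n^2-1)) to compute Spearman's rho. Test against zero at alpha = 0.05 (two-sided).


Step 1: Rank x and y separately (midranks; no ties here).
rank(x): 12->6, 8->4, 1->1, 4->3, 10->5, 17->8, 13->7, 3->2
rank(y): 6->6, 4->4, 1->1, 2->2, 5->5, 8->8, 7->7, 3->3
Step 2: d_i = R_x(i) - R_y(i); compute d_i^2.
  (6-6)^2=0, (4-4)^2=0, (1-1)^2=0, (3-2)^2=1, (5-5)^2=0, (8-8)^2=0, (7-7)^2=0, (2-3)^2=1
sum(d^2) = 2.
Step 3: rho = 1 - 6*2 / (8*(8^2 - 1)) = 1 - 12/504 = 0.976190.
Step 4: Under H0, t = rho * sqrt((n-2)/(1-rho^2)) = 11.0235 ~ t(6).
Step 5: Two-sided p-value from the t-distribution with 6 df = 0.000033.
Step 6: alpha = 0.05. reject H0.

rho = 0.9762, p = 0.000033, reject H0 at alpha = 0.05.


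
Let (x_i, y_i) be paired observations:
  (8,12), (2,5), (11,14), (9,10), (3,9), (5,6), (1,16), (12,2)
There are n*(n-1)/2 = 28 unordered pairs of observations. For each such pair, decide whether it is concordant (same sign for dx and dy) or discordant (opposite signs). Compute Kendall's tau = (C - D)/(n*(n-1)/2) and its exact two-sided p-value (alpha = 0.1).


Step 1: Enumerate the 28 unordered pairs (i,j) with i<j and classify each by sign(x_j-x_i) * sign(y_j-y_i).
  (1,2):dx=-6,dy=-7->C; (1,3):dx=+3,dy=+2->C; (1,4):dx=+1,dy=-2->D; (1,5):dx=-5,dy=-3->C
  (1,6):dx=-3,dy=-6->C; (1,7):dx=-7,dy=+4->D; (1,8):dx=+4,dy=-10->D; (2,3):dx=+9,dy=+9->C
  (2,4):dx=+7,dy=+5->C; (2,5):dx=+1,dy=+4->C; (2,6):dx=+3,dy=+1->C; (2,7):dx=-1,dy=+11->D
  (2,8):dx=+10,dy=-3->D; (3,4):dx=-2,dy=-4->C; (3,5):dx=-8,dy=-5->C; (3,6):dx=-6,dy=-8->C
  (3,7):dx=-10,dy=+2->D; (3,8):dx=+1,dy=-12->D; (4,5):dx=-6,dy=-1->C; (4,6):dx=-4,dy=-4->C
  (4,7):dx=-8,dy=+6->D; (4,8):dx=+3,dy=-8->D; (5,6):dx=+2,dy=-3->D; (5,7):dx=-2,dy=+7->D
  (5,8):dx=+9,dy=-7->D; (6,7):dx=-4,dy=+10->D; (6,8):dx=+7,dy=-4->D; (7,8):dx=+11,dy=-14->D
Step 2: C = 13, D = 15, total pairs = 28.
Step 3: tau = (C - D)/(n(n-1)/2) = (13 - 15)/28 = -0.071429.
Step 4: Exact two-sided p-value (enumerate n! = 40320 permutations of y under H0): p = 0.904861.
Step 5: alpha = 0.1. fail to reject H0.

tau_b = -0.0714 (C=13, D=15), p = 0.904861, fail to reject H0.


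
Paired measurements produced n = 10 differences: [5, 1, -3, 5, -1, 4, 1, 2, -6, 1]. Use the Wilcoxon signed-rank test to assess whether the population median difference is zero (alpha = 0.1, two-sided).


Step 1: Drop any zero differences (none here) and take |d_i|.
|d| = [5, 1, 3, 5, 1, 4, 1, 2, 6, 1]
Step 2: Midrank |d_i| (ties get averaged ranks).
ranks: |5|->8.5, |1|->2.5, |3|->6, |5|->8.5, |1|->2.5, |4|->7, |1|->2.5, |2|->5, |6|->10, |1|->2.5
Step 3: Attach original signs; sum ranks with positive sign and with negative sign.
W+ = 8.5 + 2.5 + 8.5 + 7 + 2.5 + 5 + 2.5 = 36.5
W- = 6 + 2.5 + 10 = 18.5
(Check: W+ + W- = 55 should equal n(n+1)/2 = 55.)
Step 4: Test statistic W = min(W+, W-) = 18.5.
Step 5: Ties in |d|, so use the tie-corrected normal approximation.
        E[W] = n(n+1)/4 = 10*11/4 = 27.5.
        Tie groups: |d|=1 (t=4), |d|=5 (t=2); sum(t^3 - t) = 66.
        Var[W] = n(n+1)(2n+1)/24 - sum(t^3-t)/48 = 2310/24 - 66/48 = 94.875.
        z = (W - E[W]) / sqrt(Var[W]) = (18.5 - 27.5) / 9.7404 = -0.9240.
        Two-sided p = 2*Phi(z) = 0.355492.
Step 6: alpha = 0.1. fail to reject H0.

W+ = 36.5, W- = 18.5, W = min = 18.5, p = 0.355492, fail to reject H0.


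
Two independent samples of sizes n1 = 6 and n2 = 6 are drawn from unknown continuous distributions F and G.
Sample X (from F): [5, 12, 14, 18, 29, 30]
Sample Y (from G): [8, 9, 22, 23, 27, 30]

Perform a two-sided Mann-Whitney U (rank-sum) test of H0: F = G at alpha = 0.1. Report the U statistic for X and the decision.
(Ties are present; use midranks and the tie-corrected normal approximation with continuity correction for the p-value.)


Step 1: Combine and sort all 12 observations; assign midranks.
sorted (value, group): (5,X), (8,Y), (9,Y), (12,X), (14,X), (18,X), (22,Y), (23,Y), (27,Y), (29,X), (30,X), (30,Y)
ranks: 5->1, 8->2, 9->3, 12->4, 14->5, 18->6, 22->7, 23->8, 27->9, 29->10, 30->11.5, 30->11.5
Step 2: Rank sum for X: R1 = 1 + 4 + 5 + 6 + 10 + 11.5 = 37.5.
Step 3: U_X = R1 - n1(n1+1)/2 = 37.5 - 6*7/2 = 37.5 - 21 = 16.5.
       U_Y = n1*n2 - U_X = 36 - 16.5 = 19.5.
Step 4: Ties are present, so use the tie-corrected normal approximation (with continuity correction) for the p-value.
Step 5: p-value = 0.872559; compare to alpha = 0.1. fail to reject H0.

U_X = 16.5, p = 0.872559, fail to reject H0 at alpha = 0.1.


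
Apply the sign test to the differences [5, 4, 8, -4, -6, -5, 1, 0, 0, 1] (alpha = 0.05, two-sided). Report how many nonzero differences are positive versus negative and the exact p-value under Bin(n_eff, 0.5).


Step 1: Discard zero differences. Original n = 10; n_eff = number of nonzero differences = 8.
Nonzero differences (with sign): +5, +4, +8, -4, -6, -5, +1, +1
Step 2: Count signs: positive = 5, negative = 3.
Step 3: Under H0: P(positive) = 0.5, so the number of positives S ~ Bin(8, 0.5).
Step 4: Two-sided exact p-value = sum of Bin(8,0.5) probabilities at or below the observed probability = 0.726562.
Step 5: alpha = 0.05. fail to reject H0.

n_eff = 8, pos = 5, neg = 3, p = 0.726562, fail to reject H0.


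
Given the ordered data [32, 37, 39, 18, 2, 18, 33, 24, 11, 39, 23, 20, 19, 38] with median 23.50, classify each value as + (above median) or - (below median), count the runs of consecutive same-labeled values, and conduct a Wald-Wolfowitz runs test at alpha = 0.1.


Step 1: Compute median = 23.50; label A = above, B = below.
Labels in order: AAABBBAABABBBA  (n_A = 7, n_B = 7)
Step 2: Count runs R = 7.
Step 3: Under H0 (random ordering), E[R] = 2*n_A*n_B/(n_A+n_B) + 1 = 2*7*7/14 + 1 = 8.0000.
        Var[R] = 2*n_A*n_B*(2*n_A*n_B - n_A - n_B) / ((n_A+n_B)^2 * (n_A+n_B-1)) = 8232/2548 = 3.2308.
        SD[R] = 1.7974.
Step 4: Continuity-corrected z = (R + 0.5 - E[R]) / SD[R] = (7 + 0.5 - 8.0000) / 1.7974 = -0.2782.
Step 5: Two-sided p-value via normal approximation = 2*(1 - Phi(|z|)) = 0.780879.
Step 6: alpha = 0.1. fail to reject H0.

R = 7, z = -0.2782, p = 0.780879, fail to reject H0.


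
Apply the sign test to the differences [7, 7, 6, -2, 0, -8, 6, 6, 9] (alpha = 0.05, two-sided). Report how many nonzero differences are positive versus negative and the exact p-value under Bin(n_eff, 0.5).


Step 1: Discard zero differences. Original n = 9; n_eff = number of nonzero differences = 8.
Nonzero differences (with sign): +7, +7, +6, -2, -8, +6, +6, +9
Step 2: Count signs: positive = 6, negative = 2.
Step 3: Under H0: P(positive) = 0.5, so the number of positives S ~ Bin(8, 0.5).
Step 4: Two-sided exact p-value = sum of Bin(8,0.5) probabilities at or below the observed probability = 0.289062.
Step 5: alpha = 0.05. fail to reject H0.

n_eff = 8, pos = 6, neg = 2, p = 0.289062, fail to reject H0.


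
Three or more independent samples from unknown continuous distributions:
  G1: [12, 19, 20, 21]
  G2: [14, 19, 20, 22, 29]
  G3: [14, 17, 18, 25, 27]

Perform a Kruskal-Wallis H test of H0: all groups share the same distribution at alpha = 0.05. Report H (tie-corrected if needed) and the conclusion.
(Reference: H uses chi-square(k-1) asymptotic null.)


Step 1: Combine all N = 14 observations and assign midranks.
sorted (value, group, rank): (12,G1,1), (14,G2,2.5), (14,G3,2.5), (17,G3,4), (18,G3,5), (19,G1,6.5), (19,G2,6.5), (20,G1,8.5), (20,G2,8.5), (21,G1,10), (22,G2,11), (25,G3,12), (27,G3,13), (29,G2,14)
Step 2: Sum ranks within each group.
R_1 = 26 (n_1 = 4)
R_2 = 42.5 (n_2 = 5)
R_3 = 36.5 (n_3 = 5)
Step 3: H = 12/(N(N+1)) * sum(R_i^2/n_i) - 3(N+1)
     = 12/(14*15) * (26^2/4 + 42.5^2/5 + 36.5^2/5) - 3*15
     = 0.057143 * 796.7 - 45
     = 0.525714.
Step 4: Ties present; correction factor C = 1 - 18/(14^3 - 14) = 0.993407. Corrected H = 0.525714 / 0.993407 = 0.529204.
Step 5: Under H0, H ~ chi^2(2); p-value = 0.767512.
Step 6: alpha = 0.05. fail to reject H0.

H = 0.5292, df = 2, p = 0.767512, fail to reject H0.


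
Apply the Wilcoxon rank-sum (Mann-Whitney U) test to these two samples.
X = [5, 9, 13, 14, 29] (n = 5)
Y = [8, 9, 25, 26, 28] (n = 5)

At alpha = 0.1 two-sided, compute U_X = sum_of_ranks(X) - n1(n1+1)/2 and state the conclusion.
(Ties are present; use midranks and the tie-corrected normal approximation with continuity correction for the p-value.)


Step 1: Combine and sort all 10 observations; assign midranks.
sorted (value, group): (5,X), (8,Y), (9,X), (9,Y), (13,X), (14,X), (25,Y), (26,Y), (28,Y), (29,X)
ranks: 5->1, 8->2, 9->3.5, 9->3.5, 13->5, 14->6, 25->7, 26->8, 28->9, 29->10
Step 2: Rank sum for X: R1 = 1 + 3.5 + 5 + 6 + 10 = 25.5.
Step 3: U_X = R1 - n1(n1+1)/2 = 25.5 - 5*6/2 = 25.5 - 15 = 10.5.
       U_Y = n1*n2 - U_X = 25 - 10.5 = 14.5.
Step 4: Ties are present, so use the tie-corrected normal approximation (with continuity correction) for the p-value.
Step 5: p-value = 0.753298; compare to alpha = 0.1. fail to reject H0.

U_X = 10.5, p = 0.753298, fail to reject H0 at alpha = 0.1.


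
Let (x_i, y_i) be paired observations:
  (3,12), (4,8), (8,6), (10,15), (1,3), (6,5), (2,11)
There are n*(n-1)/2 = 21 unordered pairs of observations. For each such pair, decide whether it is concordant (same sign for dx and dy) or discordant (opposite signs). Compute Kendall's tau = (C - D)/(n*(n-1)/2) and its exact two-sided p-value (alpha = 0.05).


Step 1: Enumerate the 21 unordered pairs (i,j) with i<j and classify each by sign(x_j-x_i) * sign(y_j-y_i).
  (1,2):dx=+1,dy=-4->D; (1,3):dx=+5,dy=-6->D; (1,4):dx=+7,dy=+3->C; (1,5):dx=-2,dy=-9->C
  (1,6):dx=+3,dy=-7->D; (1,7):dx=-1,dy=-1->C; (2,3):dx=+4,dy=-2->D; (2,4):dx=+6,dy=+7->C
  (2,5):dx=-3,dy=-5->C; (2,6):dx=+2,dy=-3->D; (2,7):dx=-2,dy=+3->D; (3,4):dx=+2,dy=+9->C
  (3,5):dx=-7,dy=-3->C; (3,6):dx=-2,dy=-1->C; (3,7):dx=-6,dy=+5->D; (4,5):dx=-9,dy=-12->C
  (4,6):dx=-4,dy=-10->C; (4,7):dx=-8,dy=-4->C; (5,6):dx=+5,dy=+2->C; (5,7):dx=+1,dy=+8->C
  (6,7):dx=-4,dy=+6->D
Step 2: C = 13, D = 8, total pairs = 21.
Step 3: tau = (C - D)/(n(n-1)/2) = (13 - 8)/21 = 0.238095.
Step 4: Exact two-sided p-value (enumerate n! = 5040 permutations of y under H0): p = 0.561905.
Step 5: alpha = 0.05. fail to reject H0.

tau_b = 0.2381 (C=13, D=8), p = 0.561905, fail to reject H0.


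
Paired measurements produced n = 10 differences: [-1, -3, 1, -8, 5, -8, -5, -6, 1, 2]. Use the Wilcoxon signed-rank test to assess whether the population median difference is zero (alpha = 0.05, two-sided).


Step 1: Drop any zero differences (none here) and take |d_i|.
|d| = [1, 3, 1, 8, 5, 8, 5, 6, 1, 2]
Step 2: Midrank |d_i| (ties get averaged ranks).
ranks: |1|->2, |3|->5, |1|->2, |8|->9.5, |5|->6.5, |8|->9.5, |5|->6.5, |6|->8, |1|->2, |2|->4
Step 3: Attach original signs; sum ranks with positive sign and with negative sign.
W+ = 2 + 6.5 + 2 + 4 = 14.5
W- = 2 + 5 + 9.5 + 9.5 + 6.5 + 8 = 40.5
(Check: W+ + W- = 55 should equal n(n+1)/2 = 55.)
Step 4: Test statistic W = min(W+, W-) = 14.5.
Step 5: Ties in |d|, so use the tie-corrected normal approximation.
        E[W] = n(n+1)/4 = 10*11/4 = 27.5.
        Tie groups: |d|=1 (t=3), |d|=5 (t=2), |d|=8 (t=2); sum(t^3 - t) = 36.
        Var[W] = n(n+1)(2n+1)/24 - sum(t^3-t)/48 = 2310/24 - 36/48 = 95.5.
        z = (W - E[W]) / sqrt(Var[W]) = (14.5 - 27.5) / 9.7724 = -1.3303.
        Two-sided p = 2*Phi(z) = 0.183427.
Step 6: alpha = 0.05. fail to reject H0.

W+ = 14.5, W- = 40.5, W = min = 14.5, p = 0.183427, fail to reject H0.


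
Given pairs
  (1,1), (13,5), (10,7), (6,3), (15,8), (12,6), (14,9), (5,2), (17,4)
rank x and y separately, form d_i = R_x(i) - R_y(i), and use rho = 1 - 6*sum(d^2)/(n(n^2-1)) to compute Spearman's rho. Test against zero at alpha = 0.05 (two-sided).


Step 1: Rank x and y separately (midranks; no ties here).
rank(x): 1->1, 13->6, 10->4, 6->3, 15->8, 12->5, 14->7, 5->2, 17->9
rank(y): 1->1, 5->5, 7->7, 3->3, 8->8, 6->6, 9->9, 2->2, 4->4
Step 2: d_i = R_x(i) - R_y(i); compute d_i^2.
  (1-1)^2=0, (6-5)^2=1, (4-7)^2=9, (3-3)^2=0, (8-8)^2=0, (5-6)^2=1, (7-9)^2=4, (2-2)^2=0, (9-4)^2=25
sum(d^2) = 40.
Step 3: rho = 1 - 6*40 / (9*(9^2 - 1)) = 1 - 240/720 = 0.666667.
Step 4: Under H0, t = rho * sqrt((n-2)/(1-rho^2)) = 2.3664 ~ t(7).
Step 5: Two-sided p-value from the t-distribution with 7 df = 0.049867.
Step 6: alpha = 0.05. reject H0.

rho = 0.6667, p = 0.049867, reject H0 at alpha = 0.05.


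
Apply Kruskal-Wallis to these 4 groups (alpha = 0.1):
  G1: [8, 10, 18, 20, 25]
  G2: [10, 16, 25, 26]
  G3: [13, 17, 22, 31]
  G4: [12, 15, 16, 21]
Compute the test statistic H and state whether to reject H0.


Step 1: Combine all N = 17 observations and assign midranks.
sorted (value, group, rank): (8,G1,1), (10,G1,2.5), (10,G2,2.5), (12,G4,4), (13,G3,5), (15,G4,6), (16,G2,7.5), (16,G4,7.5), (17,G3,9), (18,G1,10), (20,G1,11), (21,G4,12), (22,G3,13), (25,G1,14.5), (25,G2,14.5), (26,G2,16), (31,G3,17)
Step 2: Sum ranks within each group.
R_1 = 39 (n_1 = 5)
R_2 = 40.5 (n_2 = 4)
R_3 = 44 (n_3 = 4)
R_4 = 29.5 (n_4 = 4)
Step 3: H = 12/(N(N+1)) * sum(R_i^2/n_i) - 3(N+1)
     = 12/(17*18) * (39^2/5 + 40.5^2/4 + 44^2/4 + 29.5^2/4) - 3*18
     = 0.039216 * 1415.83 - 54
     = 1.522549.
Step 4: Ties present; correction factor C = 1 - 18/(17^3 - 17) = 0.996324. Corrected H = 1.522549 / 0.996324 = 1.528167.
Step 5: Under H0, H ~ chi^2(3); p-value = 0.675785.
Step 6: alpha = 0.1. fail to reject H0.

H = 1.5282, df = 3, p = 0.675785, fail to reject H0.


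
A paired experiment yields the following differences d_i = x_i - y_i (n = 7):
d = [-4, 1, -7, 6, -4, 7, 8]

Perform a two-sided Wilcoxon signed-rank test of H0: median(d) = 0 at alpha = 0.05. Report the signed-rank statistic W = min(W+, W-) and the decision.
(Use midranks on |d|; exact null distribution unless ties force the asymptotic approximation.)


Step 1: Drop any zero differences (none here) and take |d_i|.
|d| = [4, 1, 7, 6, 4, 7, 8]
Step 2: Midrank |d_i| (ties get averaged ranks).
ranks: |4|->2.5, |1|->1, |7|->5.5, |6|->4, |4|->2.5, |7|->5.5, |8|->7
Step 3: Attach original signs; sum ranks with positive sign and with negative sign.
W+ = 1 + 4 + 5.5 + 7 = 17.5
W- = 2.5 + 5.5 + 2.5 = 10.5
(Check: W+ + W- = 28 should equal n(n+1)/2 = 28.)
Step 4: Test statistic W = min(W+, W-) = 10.5.
Step 5: Ties in |d|, so use the tie-corrected normal approximation.
        E[W] = n(n+1)/4 = 7*8/4 = 14.
        Tie groups: |d|=4 (t=2), |d|=7 (t=2); sum(t^3 - t) = 12.
        Var[W] = n(n+1)(2n+1)/24 - sum(t^3-t)/48 = 840/24 - 12/48 = 34.75.
        z = (W - E[W]) / sqrt(Var[W]) = (10.5 - 14) / 5.8949 = -0.5937.
        Two-sided p = 2*Phi(z) = 0.552691.
Step 6: alpha = 0.05. fail to reject H0.

W+ = 17.5, W- = 10.5, W = min = 10.5, p = 0.552691, fail to reject H0.


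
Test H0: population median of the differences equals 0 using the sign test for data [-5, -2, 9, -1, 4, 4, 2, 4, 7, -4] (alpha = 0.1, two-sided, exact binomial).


Step 1: Discard zero differences. Original n = 10; n_eff = number of nonzero differences = 10.
Nonzero differences (with sign): -5, -2, +9, -1, +4, +4, +2, +4, +7, -4
Step 2: Count signs: positive = 6, negative = 4.
Step 3: Under H0: P(positive) = 0.5, so the number of positives S ~ Bin(10, 0.5).
Step 4: Two-sided exact p-value = sum of Bin(10,0.5) probabilities at or below the observed probability = 0.753906.
Step 5: alpha = 0.1. fail to reject H0.

n_eff = 10, pos = 6, neg = 4, p = 0.753906, fail to reject H0.


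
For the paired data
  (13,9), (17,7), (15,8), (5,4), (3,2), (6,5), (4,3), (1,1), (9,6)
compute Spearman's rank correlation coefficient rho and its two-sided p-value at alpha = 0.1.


Step 1: Rank x and y separately (midranks; no ties here).
rank(x): 13->7, 17->9, 15->8, 5->4, 3->2, 6->5, 4->3, 1->1, 9->6
rank(y): 9->9, 7->7, 8->8, 4->4, 2->2, 5->5, 3->3, 1->1, 6->6
Step 2: d_i = R_x(i) - R_y(i); compute d_i^2.
  (7-9)^2=4, (9-7)^2=4, (8-8)^2=0, (4-4)^2=0, (2-2)^2=0, (5-5)^2=0, (3-3)^2=0, (1-1)^2=0, (6-6)^2=0
sum(d^2) = 8.
Step 3: rho = 1 - 6*8 / (9*(9^2 - 1)) = 1 - 48/720 = 0.933333.
Step 4: Under H0, t = rho * sqrt((n-2)/(1-rho^2)) = 6.8783 ~ t(7).
Step 5: Two-sided p-value from the t-distribution with 7 df = 0.000236.
Step 6: alpha = 0.1. reject H0.

rho = 0.9333, p = 0.000236, reject H0 at alpha = 0.1.


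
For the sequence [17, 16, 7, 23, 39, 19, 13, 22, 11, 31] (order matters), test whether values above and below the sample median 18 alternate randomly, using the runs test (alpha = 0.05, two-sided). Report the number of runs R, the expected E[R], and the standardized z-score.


Step 1: Compute median = 18; label A = above, B = below.
Labels in order: BBBAAABABA  (n_A = 5, n_B = 5)
Step 2: Count runs R = 6.
Step 3: Under H0 (random ordering), E[R] = 2*n_A*n_B/(n_A+n_B) + 1 = 2*5*5/10 + 1 = 6.0000.
        Var[R] = 2*n_A*n_B*(2*n_A*n_B - n_A - n_B) / ((n_A+n_B)^2 * (n_A+n_B-1)) = 2000/900 = 2.2222.
        SD[R] = 1.4907.
Step 4: R = E[R], so z = 0 with no continuity correction.
Step 5: Two-sided p-value via normal approximation = 2*(1 - Phi(|z|)) = 1.000000.
Step 6: alpha = 0.05. fail to reject H0.

R = 6, z = 0.0000, p = 1.000000, fail to reject H0.


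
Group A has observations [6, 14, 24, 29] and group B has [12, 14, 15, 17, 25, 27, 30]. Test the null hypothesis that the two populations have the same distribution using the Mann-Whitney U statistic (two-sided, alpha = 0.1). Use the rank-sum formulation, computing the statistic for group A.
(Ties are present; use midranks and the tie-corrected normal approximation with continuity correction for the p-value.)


Step 1: Combine and sort all 11 observations; assign midranks.
sorted (value, group): (6,X), (12,Y), (14,X), (14,Y), (15,Y), (17,Y), (24,X), (25,Y), (27,Y), (29,X), (30,Y)
ranks: 6->1, 12->2, 14->3.5, 14->3.5, 15->5, 17->6, 24->7, 25->8, 27->9, 29->10, 30->11
Step 2: Rank sum for X: R1 = 1 + 3.5 + 7 + 10 = 21.5.
Step 3: U_X = R1 - n1(n1+1)/2 = 21.5 - 4*5/2 = 21.5 - 10 = 11.5.
       U_Y = n1*n2 - U_X = 28 - 11.5 = 16.5.
Step 4: Ties are present, so use the tie-corrected normal approximation (with continuity correction) for the p-value.
Step 5: p-value = 0.704817; compare to alpha = 0.1. fail to reject H0.

U_X = 11.5, p = 0.704817, fail to reject H0 at alpha = 0.1.


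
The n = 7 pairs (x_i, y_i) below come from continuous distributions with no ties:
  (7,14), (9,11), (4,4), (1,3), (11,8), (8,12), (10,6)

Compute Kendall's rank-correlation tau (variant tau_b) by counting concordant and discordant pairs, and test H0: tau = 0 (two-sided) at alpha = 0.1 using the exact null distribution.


Step 1: Enumerate the 21 unordered pairs (i,j) with i<j and classify each by sign(x_j-x_i) * sign(y_j-y_i).
  (1,2):dx=+2,dy=-3->D; (1,3):dx=-3,dy=-10->C; (1,4):dx=-6,dy=-11->C; (1,5):dx=+4,dy=-6->D
  (1,6):dx=+1,dy=-2->D; (1,7):dx=+3,dy=-8->D; (2,3):dx=-5,dy=-7->C; (2,4):dx=-8,dy=-8->C
  (2,5):dx=+2,dy=-3->D; (2,6):dx=-1,dy=+1->D; (2,7):dx=+1,dy=-5->D; (3,4):dx=-3,dy=-1->C
  (3,5):dx=+7,dy=+4->C; (3,6):dx=+4,dy=+8->C; (3,7):dx=+6,dy=+2->C; (4,5):dx=+10,dy=+5->C
  (4,6):dx=+7,dy=+9->C; (4,7):dx=+9,dy=+3->C; (5,6):dx=-3,dy=+4->D; (5,7):dx=-1,dy=-2->C
  (6,7):dx=+2,dy=-6->D
Step 2: C = 12, D = 9, total pairs = 21.
Step 3: tau = (C - D)/(n(n-1)/2) = (12 - 9)/21 = 0.142857.
Step 4: Exact two-sided p-value (enumerate n! = 5040 permutations of y under H0): p = 0.772619.
Step 5: alpha = 0.1. fail to reject H0.

tau_b = 0.1429 (C=12, D=9), p = 0.772619, fail to reject H0.
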